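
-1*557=-557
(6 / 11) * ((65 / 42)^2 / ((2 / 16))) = 10.45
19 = 19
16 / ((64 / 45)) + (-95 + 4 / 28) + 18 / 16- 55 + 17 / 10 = -38019 / 280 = -135.78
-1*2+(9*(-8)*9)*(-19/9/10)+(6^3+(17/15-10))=5129/15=341.93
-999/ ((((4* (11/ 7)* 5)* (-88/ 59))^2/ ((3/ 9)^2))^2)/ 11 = -0.00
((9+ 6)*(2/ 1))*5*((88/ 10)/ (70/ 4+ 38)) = 880/ 37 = 23.78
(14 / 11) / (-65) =-14 / 715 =-0.02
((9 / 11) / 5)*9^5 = 531441 / 55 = 9662.56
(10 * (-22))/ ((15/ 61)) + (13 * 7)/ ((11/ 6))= -845.03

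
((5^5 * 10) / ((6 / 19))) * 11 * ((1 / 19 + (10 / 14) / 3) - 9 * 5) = -3066078125 / 63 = -48667906.75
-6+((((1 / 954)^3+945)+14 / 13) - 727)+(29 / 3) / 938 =1128025040211805 / 5293724298408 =213.09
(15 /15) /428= 1 /428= 0.00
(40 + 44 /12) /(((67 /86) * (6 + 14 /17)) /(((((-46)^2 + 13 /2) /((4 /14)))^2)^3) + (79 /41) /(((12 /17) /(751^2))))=3603841428793159895044771230187500 /127059287743496342302885454432686006559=0.00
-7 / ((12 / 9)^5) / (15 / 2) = -567 / 2560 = -0.22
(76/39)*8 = 15.59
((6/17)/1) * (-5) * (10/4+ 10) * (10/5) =-750/17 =-44.12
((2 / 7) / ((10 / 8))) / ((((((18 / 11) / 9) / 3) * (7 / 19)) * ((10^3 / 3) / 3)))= 5643 / 61250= 0.09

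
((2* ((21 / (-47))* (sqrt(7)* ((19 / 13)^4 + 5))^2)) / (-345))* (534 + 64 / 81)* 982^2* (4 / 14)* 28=271450730418420775839232 / 39681220923045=6840785744.59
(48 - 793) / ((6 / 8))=-993.33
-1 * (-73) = 73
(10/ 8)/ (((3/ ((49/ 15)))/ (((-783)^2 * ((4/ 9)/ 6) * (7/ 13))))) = 865389/ 26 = 33284.19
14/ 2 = 7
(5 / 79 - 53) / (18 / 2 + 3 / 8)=-11152 / 1975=-5.65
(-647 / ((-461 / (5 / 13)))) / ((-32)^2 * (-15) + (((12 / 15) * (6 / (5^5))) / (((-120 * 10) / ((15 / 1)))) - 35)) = -505468750 / 14415974236729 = -0.00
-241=-241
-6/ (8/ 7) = -21/ 4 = -5.25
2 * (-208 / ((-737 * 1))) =416 / 737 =0.56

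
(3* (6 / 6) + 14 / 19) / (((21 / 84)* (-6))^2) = 284 / 171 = 1.66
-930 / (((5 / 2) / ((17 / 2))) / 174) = -550188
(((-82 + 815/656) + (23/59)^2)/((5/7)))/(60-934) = 1288461391/9979052320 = 0.13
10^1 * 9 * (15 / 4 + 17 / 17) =855 / 2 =427.50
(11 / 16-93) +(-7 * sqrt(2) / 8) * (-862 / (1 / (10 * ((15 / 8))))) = 19907.76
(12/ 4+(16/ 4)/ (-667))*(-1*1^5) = -1997/ 667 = -2.99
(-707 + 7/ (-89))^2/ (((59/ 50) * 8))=24751155625/ 467339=52961.89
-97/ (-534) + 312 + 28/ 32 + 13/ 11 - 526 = -4975549/ 23496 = -211.76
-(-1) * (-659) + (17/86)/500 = -28336983/43000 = -659.00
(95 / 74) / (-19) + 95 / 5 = 1401 / 74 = 18.93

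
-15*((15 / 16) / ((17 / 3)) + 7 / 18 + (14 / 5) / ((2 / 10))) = -178145 / 816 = -218.31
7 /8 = 0.88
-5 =-5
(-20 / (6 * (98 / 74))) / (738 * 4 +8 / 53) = -9805 / 11500104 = -0.00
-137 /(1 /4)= -548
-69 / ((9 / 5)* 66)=-115 / 198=-0.58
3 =3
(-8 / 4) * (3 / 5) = -6 / 5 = -1.20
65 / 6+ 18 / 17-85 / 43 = 43489 / 4386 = 9.92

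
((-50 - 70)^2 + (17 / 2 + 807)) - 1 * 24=30383 / 2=15191.50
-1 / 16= -0.06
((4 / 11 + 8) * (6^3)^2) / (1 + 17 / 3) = 3219264 / 55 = 58532.07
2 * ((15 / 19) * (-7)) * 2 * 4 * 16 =-26880 / 19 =-1414.74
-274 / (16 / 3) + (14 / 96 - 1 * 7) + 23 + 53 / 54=-14795 / 432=-34.25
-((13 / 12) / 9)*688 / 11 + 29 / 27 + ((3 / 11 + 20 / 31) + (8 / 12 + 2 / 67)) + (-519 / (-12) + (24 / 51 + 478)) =2409070193 / 4660788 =516.88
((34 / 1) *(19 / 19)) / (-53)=-0.64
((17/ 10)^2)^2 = 83521/ 10000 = 8.35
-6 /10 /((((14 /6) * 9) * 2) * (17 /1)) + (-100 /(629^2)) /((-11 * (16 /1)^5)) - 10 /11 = -36333774830741 /39930242007040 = -0.91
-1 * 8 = -8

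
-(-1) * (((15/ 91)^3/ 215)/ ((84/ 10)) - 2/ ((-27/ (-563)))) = -510809579117/ 12248543034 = -41.70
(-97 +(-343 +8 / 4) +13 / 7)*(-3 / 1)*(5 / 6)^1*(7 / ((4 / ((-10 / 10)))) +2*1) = 15265 / 56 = 272.59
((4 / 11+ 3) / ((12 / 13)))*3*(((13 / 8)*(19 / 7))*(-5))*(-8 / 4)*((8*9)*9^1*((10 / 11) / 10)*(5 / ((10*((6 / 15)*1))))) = 240584175 / 6776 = 35505.34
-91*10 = -910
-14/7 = -2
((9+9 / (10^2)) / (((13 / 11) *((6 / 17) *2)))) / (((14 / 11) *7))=623271 / 509600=1.22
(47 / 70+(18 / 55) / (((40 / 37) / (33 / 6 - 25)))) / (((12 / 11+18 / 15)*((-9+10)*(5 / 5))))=-80569 / 35280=-2.28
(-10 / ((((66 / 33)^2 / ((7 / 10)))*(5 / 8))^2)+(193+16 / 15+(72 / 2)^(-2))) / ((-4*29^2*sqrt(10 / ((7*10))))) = -31311917*sqrt(7) / 544968000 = -0.15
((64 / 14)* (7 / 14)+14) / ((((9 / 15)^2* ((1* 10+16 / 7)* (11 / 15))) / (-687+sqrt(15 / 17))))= -1631625 / 473+2375* sqrt(255) / 8041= -3444.81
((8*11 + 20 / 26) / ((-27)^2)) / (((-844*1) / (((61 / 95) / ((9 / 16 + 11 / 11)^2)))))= -4505216 / 118729040625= -0.00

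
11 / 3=3.67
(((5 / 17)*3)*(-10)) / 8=-75 / 68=-1.10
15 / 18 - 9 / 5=-29 / 30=-0.97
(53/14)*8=212/7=30.29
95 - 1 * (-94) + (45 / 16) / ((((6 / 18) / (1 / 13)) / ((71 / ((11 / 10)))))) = 264141 / 1144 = 230.89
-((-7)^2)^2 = -2401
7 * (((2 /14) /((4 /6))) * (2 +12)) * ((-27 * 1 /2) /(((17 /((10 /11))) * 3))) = -945 /187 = -5.05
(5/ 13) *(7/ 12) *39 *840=7350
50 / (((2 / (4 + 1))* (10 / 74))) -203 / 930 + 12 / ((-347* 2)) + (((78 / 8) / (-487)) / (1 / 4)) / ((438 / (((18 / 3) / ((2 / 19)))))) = 5304695641312 / 5736331605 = 924.75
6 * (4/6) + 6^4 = 1300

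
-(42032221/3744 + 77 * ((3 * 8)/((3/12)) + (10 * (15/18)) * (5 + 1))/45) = -214837777/18720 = -11476.38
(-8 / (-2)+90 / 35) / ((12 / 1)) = 23 / 42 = 0.55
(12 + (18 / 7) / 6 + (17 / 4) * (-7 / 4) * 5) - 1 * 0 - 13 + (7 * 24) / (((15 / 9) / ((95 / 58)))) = 413615 / 3248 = 127.34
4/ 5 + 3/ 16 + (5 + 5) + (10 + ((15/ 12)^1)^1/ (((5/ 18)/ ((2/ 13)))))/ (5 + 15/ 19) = 29365/ 2288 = 12.83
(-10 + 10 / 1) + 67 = 67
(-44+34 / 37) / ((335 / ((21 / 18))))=-0.15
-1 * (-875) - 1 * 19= 856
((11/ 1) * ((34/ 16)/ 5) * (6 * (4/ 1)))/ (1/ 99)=55539/ 5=11107.80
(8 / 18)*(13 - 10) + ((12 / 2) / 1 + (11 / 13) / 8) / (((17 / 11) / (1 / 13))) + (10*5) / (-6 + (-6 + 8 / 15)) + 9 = 18610237 / 2964936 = 6.28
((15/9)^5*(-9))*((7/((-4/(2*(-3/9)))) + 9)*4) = -381250/81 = -4706.79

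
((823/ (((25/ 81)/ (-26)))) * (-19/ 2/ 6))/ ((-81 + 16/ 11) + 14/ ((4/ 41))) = 20124819/ 11725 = 1716.40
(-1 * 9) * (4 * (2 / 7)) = -72 / 7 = -10.29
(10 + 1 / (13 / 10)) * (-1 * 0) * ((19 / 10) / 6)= 0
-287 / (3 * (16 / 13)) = -3731 / 48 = -77.73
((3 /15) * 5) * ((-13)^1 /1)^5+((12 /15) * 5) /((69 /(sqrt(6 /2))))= -371293+4 * sqrt(3) /69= -371292.90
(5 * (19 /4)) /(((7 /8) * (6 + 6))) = 95 /42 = 2.26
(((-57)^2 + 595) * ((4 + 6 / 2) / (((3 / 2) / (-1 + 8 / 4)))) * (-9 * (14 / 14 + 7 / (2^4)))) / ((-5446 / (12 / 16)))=198927 / 6224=31.96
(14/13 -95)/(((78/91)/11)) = -31339/26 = -1205.35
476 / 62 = 238 / 31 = 7.68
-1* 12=-12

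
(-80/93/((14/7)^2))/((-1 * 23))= 20/2139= 0.01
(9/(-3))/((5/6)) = -18/5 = -3.60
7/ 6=1.17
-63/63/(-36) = 1/36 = 0.03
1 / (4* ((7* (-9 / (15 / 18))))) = -5 / 1512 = -0.00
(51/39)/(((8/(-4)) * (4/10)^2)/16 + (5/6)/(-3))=-3825/871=-4.39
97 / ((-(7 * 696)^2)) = -97 / 23736384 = -0.00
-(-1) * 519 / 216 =173 / 72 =2.40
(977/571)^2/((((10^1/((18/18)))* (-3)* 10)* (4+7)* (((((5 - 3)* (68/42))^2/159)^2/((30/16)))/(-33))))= 14079324210675507/1115392833986560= 12.62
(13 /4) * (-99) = -1287 /4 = -321.75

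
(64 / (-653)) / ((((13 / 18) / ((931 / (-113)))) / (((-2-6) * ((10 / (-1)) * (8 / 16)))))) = 44.72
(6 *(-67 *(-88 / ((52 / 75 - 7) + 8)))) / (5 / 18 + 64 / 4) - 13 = 47273857 / 37211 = 1270.43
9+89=98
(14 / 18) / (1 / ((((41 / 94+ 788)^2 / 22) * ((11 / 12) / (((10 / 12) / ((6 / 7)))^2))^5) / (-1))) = -16411406705925773832576 / 870518729130859375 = -18852.45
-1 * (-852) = 852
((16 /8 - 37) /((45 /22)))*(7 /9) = -1078 /81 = -13.31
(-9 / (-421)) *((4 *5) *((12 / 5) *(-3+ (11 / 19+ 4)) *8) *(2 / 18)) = 11520 / 7999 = 1.44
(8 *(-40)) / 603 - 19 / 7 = -13697 / 4221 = -3.24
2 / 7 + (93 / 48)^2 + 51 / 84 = 8327 / 1792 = 4.65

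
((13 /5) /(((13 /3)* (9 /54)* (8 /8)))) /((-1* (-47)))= 0.08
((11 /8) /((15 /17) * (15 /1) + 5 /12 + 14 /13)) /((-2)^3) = -663 /56816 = -0.01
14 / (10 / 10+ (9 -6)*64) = 0.07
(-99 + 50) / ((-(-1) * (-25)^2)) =-49 / 625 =-0.08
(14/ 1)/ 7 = 2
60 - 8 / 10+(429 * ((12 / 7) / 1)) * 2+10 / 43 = 2303086 / 1505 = 1530.29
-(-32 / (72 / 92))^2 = -135424 / 81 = -1671.90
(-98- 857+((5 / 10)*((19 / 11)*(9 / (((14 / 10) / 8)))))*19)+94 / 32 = -133261 / 1232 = -108.17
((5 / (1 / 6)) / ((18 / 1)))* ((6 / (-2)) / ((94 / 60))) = -150 / 47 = -3.19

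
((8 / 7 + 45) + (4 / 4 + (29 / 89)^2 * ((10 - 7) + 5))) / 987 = 2661026 / 54726189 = 0.05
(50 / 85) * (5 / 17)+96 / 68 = 458 / 289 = 1.58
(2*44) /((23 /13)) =1144 /23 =49.74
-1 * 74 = -74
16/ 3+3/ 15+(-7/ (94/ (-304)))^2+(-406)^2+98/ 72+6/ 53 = 3484678661077/ 21073860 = 165355.50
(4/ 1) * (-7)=-28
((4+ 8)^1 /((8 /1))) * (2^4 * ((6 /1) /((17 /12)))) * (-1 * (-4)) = 6912 /17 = 406.59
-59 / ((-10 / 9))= 531 / 10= 53.10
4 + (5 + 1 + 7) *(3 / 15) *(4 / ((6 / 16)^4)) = 214612 / 405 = 529.91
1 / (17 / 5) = 5 / 17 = 0.29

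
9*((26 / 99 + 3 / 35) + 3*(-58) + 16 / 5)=-118123 / 77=-1534.06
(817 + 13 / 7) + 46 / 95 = 544862 / 665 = 819.34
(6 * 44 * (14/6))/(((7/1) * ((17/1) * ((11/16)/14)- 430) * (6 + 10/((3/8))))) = -4224/672931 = -0.01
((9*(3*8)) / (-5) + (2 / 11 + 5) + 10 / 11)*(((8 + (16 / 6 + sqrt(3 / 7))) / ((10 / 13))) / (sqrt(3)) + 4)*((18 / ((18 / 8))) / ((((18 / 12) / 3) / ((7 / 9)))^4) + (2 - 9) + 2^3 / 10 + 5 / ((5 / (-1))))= -552074890432*sqrt(3) / 81192375 - 10616824816 / 1804275 - 17252340326*sqrt(7) / 63149625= -18384.31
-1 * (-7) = 7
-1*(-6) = 6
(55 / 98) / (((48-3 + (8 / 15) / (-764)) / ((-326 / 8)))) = -25684725 / 50537816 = -0.51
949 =949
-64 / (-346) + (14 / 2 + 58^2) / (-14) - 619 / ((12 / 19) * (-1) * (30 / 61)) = 763904531 / 435960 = 1752.24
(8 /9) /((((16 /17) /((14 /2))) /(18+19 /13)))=30107 /234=128.66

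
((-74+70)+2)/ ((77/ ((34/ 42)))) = -34/ 1617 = -0.02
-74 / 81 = -0.91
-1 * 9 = -9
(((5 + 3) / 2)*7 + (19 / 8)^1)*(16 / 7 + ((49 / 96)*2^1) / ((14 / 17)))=191889 / 1792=107.08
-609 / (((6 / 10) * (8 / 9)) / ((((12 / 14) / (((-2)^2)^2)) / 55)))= -783 / 704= -1.11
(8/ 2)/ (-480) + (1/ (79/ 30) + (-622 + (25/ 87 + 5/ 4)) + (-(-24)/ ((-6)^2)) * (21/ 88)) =-1874749181/ 3024120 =-619.93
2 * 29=58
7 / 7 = 1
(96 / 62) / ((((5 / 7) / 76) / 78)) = 12850.37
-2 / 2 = -1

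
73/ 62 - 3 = -113/ 62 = -1.82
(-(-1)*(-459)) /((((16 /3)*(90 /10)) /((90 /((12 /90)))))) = -103275 /16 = -6454.69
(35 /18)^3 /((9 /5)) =4.08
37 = 37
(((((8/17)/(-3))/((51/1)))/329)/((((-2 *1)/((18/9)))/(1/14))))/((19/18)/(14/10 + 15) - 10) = -656/9760540055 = -0.00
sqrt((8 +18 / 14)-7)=4* sqrt(7) / 7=1.51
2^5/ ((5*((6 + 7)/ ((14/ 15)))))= 448/ 975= 0.46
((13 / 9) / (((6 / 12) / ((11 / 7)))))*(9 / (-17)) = -286 / 119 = -2.40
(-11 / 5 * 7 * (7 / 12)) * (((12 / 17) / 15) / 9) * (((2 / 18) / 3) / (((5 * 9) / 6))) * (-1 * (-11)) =-11858 / 4647375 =-0.00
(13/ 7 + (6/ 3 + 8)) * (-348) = -28884/ 7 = -4126.29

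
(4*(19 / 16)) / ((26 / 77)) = 1463 / 104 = 14.07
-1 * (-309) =309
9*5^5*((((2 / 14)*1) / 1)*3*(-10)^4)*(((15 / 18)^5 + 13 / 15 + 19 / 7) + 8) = 1444358967.55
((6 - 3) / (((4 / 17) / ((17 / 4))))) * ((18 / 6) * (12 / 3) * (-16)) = -10404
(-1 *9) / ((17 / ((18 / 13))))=-162 / 221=-0.73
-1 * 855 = -855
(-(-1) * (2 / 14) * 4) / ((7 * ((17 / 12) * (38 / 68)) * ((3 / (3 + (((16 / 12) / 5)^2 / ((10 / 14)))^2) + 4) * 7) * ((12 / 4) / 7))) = 121901408 / 17721166981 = 0.01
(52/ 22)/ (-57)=-26/ 627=-0.04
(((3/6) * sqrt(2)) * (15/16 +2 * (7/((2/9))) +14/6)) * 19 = 60439 * sqrt(2)/96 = 890.35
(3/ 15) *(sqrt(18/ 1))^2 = 18/ 5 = 3.60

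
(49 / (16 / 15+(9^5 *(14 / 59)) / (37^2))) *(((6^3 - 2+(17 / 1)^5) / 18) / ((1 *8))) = 9367211970515 / 219082016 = 42756.64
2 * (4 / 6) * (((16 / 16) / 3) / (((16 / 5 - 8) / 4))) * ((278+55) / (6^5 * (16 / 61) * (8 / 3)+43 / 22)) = -99308 / 4381017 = -0.02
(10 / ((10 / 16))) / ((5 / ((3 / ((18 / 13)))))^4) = 28561 / 50625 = 0.56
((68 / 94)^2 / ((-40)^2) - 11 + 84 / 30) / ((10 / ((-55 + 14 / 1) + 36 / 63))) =292914339 / 8836000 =33.15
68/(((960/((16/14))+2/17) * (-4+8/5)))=-0.03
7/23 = 0.30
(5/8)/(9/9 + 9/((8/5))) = 5/53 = 0.09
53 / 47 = 1.13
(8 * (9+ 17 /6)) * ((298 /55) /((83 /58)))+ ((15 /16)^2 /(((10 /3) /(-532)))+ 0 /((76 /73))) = 382414243 /1752960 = 218.15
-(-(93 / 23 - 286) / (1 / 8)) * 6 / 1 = -311280 / 23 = -13533.91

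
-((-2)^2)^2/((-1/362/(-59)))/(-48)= 21358/3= 7119.33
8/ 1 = 8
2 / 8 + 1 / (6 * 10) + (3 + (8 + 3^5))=3814 / 15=254.27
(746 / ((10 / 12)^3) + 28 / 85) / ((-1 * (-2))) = 1370006 / 2125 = 644.71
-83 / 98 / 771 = -83 / 75558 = -0.00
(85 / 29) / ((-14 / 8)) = -1.67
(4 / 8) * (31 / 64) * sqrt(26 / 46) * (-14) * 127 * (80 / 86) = -137795 * sqrt(299) / 7912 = -301.15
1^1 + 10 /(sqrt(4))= 6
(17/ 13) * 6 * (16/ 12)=136/ 13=10.46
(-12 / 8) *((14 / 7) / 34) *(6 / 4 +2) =-21 / 68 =-0.31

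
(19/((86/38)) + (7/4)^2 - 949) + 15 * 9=-552149/688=-802.54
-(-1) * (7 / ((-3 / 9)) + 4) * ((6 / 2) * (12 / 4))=-153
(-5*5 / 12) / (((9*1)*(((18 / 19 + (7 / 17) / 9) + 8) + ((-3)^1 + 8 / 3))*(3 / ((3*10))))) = -40375 / 151044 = -0.27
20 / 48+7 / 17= 0.83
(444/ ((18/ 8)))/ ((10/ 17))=5032/ 15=335.47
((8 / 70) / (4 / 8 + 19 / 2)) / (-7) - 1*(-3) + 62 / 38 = 4.63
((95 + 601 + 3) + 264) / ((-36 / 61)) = -6527 / 4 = -1631.75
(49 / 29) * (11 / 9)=539 / 261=2.07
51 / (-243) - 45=-3662 / 81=-45.21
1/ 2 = 0.50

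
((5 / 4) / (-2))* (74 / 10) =-37 / 8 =-4.62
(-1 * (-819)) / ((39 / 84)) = 1764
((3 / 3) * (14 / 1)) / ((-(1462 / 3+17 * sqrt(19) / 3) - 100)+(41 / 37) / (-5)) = -422290435 / 17691452529+4072775 * sqrt(19) / 17691452529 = -0.02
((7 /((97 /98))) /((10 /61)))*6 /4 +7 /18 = 284158 /4365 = 65.10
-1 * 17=-17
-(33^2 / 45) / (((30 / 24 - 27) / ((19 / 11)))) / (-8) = -209 / 1030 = -0.20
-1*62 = -62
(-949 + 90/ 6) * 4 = -3736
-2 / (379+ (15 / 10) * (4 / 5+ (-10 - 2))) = -10 / 1811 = -0.01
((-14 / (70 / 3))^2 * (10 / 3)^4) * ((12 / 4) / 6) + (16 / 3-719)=-6223 / 9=-691.44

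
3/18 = 1/6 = 0.17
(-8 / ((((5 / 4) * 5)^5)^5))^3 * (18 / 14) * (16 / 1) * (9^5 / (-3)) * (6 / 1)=12427230266316358044049351538937186627983495145147334656 / 4904544625136859748233053541514706459480916796567805201149738993614268789400512105203233659267425537109375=0.00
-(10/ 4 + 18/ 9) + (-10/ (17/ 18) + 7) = -275/ 34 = -8.09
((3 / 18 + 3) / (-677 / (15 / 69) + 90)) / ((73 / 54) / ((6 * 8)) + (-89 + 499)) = -0.00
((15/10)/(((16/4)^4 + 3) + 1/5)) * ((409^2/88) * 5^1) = 4182025/76032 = 55.00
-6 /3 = -2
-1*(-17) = 17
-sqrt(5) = -2.24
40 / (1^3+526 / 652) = 13040 / 589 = 22.14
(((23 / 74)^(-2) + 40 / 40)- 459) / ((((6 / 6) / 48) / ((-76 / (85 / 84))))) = 1613809.32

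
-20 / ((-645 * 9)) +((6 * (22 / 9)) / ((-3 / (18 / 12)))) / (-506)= 479 / 26703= 0.02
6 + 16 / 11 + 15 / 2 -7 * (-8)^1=1561 / 22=70.95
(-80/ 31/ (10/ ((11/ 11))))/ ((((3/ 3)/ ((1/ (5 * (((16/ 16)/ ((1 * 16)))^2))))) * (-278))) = 1024/ 21545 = 0.05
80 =80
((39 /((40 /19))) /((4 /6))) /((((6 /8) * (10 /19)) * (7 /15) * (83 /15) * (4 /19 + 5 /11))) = 26482599 /646072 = 40.99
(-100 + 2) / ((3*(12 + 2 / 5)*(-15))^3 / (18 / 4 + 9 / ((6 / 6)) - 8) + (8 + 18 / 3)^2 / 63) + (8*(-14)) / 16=-10945684127 / 1563669854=-7.00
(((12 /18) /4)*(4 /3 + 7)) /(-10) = -5 /36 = -0.14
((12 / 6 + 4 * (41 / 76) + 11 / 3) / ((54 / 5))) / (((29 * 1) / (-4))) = -4460 / 44631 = -0.10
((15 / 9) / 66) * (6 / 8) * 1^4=5 / 264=0.02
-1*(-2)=2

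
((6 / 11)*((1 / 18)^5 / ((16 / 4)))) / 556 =1 / 7704398592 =0.00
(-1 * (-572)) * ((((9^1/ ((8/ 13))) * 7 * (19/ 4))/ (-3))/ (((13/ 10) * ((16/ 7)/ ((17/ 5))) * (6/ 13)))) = -29422393/ 128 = -229862.45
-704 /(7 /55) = -38720 /7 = -5531.43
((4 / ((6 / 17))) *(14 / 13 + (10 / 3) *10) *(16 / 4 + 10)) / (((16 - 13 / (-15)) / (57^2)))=314459880 / 299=1051705.28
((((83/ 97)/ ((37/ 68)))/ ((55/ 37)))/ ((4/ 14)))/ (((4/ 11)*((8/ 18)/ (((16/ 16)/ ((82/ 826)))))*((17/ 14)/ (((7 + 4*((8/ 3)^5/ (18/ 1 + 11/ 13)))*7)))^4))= 9706386068613208996111451238626/ 23655654131223403125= 410319918222.07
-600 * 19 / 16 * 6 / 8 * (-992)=530100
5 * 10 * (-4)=-200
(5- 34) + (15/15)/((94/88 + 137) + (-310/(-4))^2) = -3920053/135175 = -29.00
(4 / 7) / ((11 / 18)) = 72 / 77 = 0.94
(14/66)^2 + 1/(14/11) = 0.83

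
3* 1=3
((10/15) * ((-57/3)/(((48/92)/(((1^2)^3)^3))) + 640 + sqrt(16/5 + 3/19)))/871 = 2 * sqrt(30305)/248235 + 7243/15678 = 0.46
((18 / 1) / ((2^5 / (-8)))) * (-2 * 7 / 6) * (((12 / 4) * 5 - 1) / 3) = 49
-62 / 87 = -0.71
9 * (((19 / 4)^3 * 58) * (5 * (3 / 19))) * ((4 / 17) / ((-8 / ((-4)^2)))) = -1413315 / 68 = -20784.04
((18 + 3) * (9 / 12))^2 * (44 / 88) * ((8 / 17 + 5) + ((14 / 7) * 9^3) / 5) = 100221219 / 2720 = 36846.04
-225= -225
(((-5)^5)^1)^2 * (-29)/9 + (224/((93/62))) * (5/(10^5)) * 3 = -177001952999/5625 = -31467013.87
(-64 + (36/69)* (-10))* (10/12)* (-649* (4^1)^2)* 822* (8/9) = 90591677440/207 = 437640953.82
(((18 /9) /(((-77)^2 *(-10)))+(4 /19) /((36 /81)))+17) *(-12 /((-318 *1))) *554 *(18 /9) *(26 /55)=567063643536 /1641888325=345.37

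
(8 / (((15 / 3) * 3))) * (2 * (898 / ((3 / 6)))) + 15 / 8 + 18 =1935.61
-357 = -357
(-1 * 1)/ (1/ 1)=-1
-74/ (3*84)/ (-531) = 37/ 66906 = 0.00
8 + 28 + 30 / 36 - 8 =173 / 6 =28.83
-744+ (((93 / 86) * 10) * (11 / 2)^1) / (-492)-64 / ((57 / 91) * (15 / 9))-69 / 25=-5414362299 / 6699400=-808.19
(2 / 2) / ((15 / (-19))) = -19 / 15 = -1.27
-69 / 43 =-1.60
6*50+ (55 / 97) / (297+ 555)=24793255 / 82644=300.00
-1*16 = -16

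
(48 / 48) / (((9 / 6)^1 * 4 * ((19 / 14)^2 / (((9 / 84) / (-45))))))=-7 / 32490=-0.00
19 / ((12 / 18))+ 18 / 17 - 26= 3.56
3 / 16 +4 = 67 / 16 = 4.19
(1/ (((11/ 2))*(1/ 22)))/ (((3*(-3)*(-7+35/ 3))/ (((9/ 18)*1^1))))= -1/ 21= -0.05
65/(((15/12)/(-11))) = -572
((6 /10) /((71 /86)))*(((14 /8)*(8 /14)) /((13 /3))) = 774 /4615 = 0.17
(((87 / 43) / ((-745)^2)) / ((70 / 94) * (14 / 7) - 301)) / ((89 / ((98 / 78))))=-9541 / 55529841086525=-0.00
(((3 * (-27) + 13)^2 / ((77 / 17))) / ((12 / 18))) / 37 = 117912 / 2849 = 41.39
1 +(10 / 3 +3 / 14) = 4.55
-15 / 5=-3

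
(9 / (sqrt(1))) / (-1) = -9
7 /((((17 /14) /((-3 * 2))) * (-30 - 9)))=196 /221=0.89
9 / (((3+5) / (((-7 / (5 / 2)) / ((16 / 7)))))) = -441 / 320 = -1.38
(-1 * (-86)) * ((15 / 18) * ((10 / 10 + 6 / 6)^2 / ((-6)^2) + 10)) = 19565 / 27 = 724.63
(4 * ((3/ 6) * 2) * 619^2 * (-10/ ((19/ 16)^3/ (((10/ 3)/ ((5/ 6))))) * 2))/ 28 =-125554196480/ 48013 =-2615004.20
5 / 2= 2.50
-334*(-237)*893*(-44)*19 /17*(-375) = 22160717469000 /17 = 1303571615823.53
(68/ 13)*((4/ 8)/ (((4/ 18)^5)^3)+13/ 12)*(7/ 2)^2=514521939281950187/ 2555904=201307224090.56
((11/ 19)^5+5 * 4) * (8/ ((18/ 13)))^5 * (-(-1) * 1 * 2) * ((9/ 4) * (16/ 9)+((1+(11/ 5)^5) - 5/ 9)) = 59482080787587872966656/ 4112189152059375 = 14464821.19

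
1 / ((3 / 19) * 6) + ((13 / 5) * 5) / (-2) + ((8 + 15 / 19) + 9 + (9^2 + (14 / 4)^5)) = 3384781 / 5472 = 618.56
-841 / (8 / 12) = -2523 / 2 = -1261.50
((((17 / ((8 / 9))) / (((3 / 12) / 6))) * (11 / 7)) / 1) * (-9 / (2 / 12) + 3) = -257499 / 7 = -36785.57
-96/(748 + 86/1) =-0.12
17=17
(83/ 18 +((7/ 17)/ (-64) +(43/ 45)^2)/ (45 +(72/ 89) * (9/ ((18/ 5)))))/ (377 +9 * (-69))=-42694032793/ 2249775648000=-0.02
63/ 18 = 7/ 2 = 3.50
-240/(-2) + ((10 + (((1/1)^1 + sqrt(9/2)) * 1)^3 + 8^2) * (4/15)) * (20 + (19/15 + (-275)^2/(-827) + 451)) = 4724093 * sqrt(2)/4135 + 564885974/62025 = 10723.08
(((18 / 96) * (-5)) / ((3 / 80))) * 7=-175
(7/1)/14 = 1/2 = 0.50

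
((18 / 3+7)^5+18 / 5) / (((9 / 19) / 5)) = 35273177 / 9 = 3919241.89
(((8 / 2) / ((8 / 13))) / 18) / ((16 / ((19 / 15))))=247 / 8640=0.03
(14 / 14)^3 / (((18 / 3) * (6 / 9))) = 0.25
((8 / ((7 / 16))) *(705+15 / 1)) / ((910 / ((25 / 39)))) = 9.27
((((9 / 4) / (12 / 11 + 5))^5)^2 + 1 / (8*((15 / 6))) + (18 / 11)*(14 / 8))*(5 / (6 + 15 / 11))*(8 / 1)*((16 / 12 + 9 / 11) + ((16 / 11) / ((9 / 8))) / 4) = 75044542694068174792953179995 / 1915923510683313774202847232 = 39.17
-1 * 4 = -4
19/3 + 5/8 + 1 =191/24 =7.96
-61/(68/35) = -2135/68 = -31.40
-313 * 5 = -1565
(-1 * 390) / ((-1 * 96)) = 4.06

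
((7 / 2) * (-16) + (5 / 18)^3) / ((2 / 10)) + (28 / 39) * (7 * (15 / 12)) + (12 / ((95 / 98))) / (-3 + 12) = -1960780501 / 7202520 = -272.24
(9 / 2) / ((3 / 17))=51 / 2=25.50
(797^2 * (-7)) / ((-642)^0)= -4446463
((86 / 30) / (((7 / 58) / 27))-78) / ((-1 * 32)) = -17.60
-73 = -73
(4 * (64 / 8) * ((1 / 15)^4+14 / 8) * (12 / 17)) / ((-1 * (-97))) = 0.41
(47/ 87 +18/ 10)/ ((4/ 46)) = 11707/ 435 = 26.91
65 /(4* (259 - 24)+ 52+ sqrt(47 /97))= 6254560 /95454161 - 65* sqrt(4559) /95454161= 0.07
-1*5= -5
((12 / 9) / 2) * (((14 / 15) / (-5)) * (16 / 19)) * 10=-896 / 855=-1.05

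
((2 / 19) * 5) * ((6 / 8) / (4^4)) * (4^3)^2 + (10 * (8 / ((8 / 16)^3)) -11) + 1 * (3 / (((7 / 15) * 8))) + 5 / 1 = 641.12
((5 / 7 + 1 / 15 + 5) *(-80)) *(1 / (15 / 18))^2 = -116544 / 175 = -665.97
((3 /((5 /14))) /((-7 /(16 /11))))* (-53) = 92.51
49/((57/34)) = 1666/57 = 29.23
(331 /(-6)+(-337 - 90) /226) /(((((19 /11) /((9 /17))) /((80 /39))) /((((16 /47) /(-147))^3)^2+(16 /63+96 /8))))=-1193983587814999167504657116800 /2716200803006074293761653893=-439.58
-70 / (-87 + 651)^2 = -35 / 159048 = -0.00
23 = 23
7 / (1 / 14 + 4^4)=98 / 3585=0.03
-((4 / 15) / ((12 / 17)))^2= -289 / 2025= -0.14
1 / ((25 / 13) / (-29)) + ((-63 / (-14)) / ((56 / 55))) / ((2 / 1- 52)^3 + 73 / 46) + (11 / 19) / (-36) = -20780296348729 / 1376532523800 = -15.10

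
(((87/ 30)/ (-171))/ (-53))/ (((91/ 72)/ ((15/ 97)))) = 348/ 8888789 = 0.00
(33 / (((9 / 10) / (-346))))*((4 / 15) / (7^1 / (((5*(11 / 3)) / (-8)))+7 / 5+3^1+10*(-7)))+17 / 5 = 559433 / 10620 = 52.68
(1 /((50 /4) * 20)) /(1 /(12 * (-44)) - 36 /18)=-264 /132125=-0.00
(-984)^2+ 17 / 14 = 13555601 / 14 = 968257.21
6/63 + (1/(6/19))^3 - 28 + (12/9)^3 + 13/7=1357/168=8.08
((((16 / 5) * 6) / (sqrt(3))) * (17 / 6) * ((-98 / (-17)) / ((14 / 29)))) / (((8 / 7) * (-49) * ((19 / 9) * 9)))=-58 * sqrt(3) / 285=-0.35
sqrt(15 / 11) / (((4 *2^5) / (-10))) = -5 *sqrt(165) / 704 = -0.09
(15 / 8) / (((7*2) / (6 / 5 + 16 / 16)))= 33 / 112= 0.29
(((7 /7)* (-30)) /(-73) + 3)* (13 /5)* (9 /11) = 29133 /4015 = 7.26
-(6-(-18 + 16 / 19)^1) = -440 / 19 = -23.16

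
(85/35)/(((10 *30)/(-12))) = -17/175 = -0.10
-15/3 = -5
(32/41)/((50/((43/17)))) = 688/17425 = 0.04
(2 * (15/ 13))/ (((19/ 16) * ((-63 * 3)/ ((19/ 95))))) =-0.00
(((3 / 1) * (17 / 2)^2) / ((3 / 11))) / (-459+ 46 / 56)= -22253 / 12829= -1.73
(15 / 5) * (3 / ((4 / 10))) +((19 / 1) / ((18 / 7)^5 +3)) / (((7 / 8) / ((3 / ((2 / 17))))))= 2076707 / 76078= 27.30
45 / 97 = 0.46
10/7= 1.43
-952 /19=-50.11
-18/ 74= -9/ 37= -0.24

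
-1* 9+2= -7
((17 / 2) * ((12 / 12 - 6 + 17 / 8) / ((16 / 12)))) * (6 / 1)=-3519 / 32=-109.97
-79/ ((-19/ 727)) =57433/ 19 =3022.79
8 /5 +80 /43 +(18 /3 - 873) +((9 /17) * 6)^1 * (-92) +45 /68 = -16887753 /14620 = -1155.11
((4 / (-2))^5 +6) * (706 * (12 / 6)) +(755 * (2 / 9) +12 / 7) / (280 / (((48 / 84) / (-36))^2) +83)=-2570515086290 / 70018389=-36712.00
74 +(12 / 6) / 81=5996 / 81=74.02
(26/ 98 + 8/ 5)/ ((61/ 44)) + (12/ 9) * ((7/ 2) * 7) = 1524934/ 44835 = 34.01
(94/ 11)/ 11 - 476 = -57502/ 121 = -475.22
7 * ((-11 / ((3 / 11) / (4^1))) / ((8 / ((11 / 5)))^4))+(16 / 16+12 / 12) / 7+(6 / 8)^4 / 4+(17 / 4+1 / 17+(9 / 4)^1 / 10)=-89117297 / 57120000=-1.56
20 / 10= 2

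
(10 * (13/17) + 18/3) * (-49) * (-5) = 56840/17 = 3343.53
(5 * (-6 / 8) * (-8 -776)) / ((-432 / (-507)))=41405 / 12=3450.42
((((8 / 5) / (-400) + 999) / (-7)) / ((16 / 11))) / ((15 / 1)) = -2747239 / 420000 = -6.54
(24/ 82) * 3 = 36/ 41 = 0.88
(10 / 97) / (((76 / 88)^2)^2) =2342560 / 12641137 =0.19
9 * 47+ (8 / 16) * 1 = 847 / 2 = 423.50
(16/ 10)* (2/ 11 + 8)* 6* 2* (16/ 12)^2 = 3072/ 11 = 279.27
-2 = -2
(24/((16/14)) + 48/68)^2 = 136161/289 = 471.15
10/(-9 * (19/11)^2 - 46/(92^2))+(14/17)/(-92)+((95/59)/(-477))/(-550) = -137982234571381/361880570011455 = -0.38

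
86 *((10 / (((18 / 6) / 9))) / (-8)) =-645 / 2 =-322.50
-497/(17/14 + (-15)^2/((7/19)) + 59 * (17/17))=-0.74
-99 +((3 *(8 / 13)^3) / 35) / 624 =-98963833 / 999635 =-99.00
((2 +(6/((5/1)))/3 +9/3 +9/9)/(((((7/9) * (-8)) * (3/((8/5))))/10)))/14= -96/245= -0.39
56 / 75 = 0.75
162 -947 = -785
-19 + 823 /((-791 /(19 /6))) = -105811 /4746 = -22.29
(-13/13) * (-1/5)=1/5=0.20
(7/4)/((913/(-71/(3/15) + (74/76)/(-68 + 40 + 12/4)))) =-2361009/3469400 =-0.68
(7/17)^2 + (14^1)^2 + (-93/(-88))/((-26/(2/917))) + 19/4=60913732029/303174872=200.92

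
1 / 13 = 0.08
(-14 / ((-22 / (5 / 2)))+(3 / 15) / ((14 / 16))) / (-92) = -1401 / 70840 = -0.02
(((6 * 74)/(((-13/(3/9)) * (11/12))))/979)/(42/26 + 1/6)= -10656/1496891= -0.01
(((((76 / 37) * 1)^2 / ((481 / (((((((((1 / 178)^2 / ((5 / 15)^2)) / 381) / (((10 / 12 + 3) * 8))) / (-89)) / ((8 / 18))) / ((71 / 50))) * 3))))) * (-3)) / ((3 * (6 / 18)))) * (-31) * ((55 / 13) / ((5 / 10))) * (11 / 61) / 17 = -123393364875 / 1297868102064895318711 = -0.00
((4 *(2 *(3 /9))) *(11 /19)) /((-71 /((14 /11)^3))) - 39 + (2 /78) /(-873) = -216990149234 /5557457763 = -39.04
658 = 658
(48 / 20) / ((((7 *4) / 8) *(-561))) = -8 / 6545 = -0.00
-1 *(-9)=9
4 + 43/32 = 171/32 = 5.34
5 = 5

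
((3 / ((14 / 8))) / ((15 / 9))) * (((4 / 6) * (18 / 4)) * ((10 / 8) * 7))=27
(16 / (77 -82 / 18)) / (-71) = -36 / 11573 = -0.00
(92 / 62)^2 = 2116 / 961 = 2.20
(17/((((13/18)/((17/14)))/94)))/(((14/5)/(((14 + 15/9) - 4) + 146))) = 96371385/637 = 151289.46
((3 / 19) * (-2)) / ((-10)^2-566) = 3 / 4427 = 0.00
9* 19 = 171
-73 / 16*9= -657 / 16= -41.06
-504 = -504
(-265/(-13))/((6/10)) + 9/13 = 104/3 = 34.67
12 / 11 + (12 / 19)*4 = 756 / 209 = 3.62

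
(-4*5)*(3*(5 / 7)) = -300 / 7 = -42.86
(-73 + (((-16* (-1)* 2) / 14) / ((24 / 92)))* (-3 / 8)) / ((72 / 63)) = -267 / 4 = -66.75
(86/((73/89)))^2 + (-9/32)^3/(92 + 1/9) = 10993.38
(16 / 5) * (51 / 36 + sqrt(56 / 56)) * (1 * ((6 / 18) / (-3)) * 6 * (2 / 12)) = -116 / 135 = -0.86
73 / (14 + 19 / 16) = 1168 / 243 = 4.81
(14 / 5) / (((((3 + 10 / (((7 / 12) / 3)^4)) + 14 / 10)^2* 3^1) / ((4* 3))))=403536070 / 1765412406609721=0.00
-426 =-426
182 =182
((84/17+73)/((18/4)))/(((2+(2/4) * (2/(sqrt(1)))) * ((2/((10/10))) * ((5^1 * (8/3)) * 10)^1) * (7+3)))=53/24480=0.00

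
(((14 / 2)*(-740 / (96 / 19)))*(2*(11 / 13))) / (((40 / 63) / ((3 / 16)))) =-3410253 / 6656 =-512.36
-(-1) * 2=2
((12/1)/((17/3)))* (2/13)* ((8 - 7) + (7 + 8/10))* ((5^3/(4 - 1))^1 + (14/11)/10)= 662016/5525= 119.82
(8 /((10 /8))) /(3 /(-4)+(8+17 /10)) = 128 /179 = 0.72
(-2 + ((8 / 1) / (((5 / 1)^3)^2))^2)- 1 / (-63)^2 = -1938232167859 / 968994140625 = -2.00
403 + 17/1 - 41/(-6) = 2561/6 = 426.83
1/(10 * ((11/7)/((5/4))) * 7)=1/88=0.01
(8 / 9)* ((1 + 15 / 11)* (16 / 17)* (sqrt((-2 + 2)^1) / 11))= 0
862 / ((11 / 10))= 8620 / 11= 783.64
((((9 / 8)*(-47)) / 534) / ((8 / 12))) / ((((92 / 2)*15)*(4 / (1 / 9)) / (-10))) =47 / 786048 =0.00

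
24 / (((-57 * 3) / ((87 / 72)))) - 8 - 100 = -18497 / 171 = -108.17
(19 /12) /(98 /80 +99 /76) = 3610 /5763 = 0.63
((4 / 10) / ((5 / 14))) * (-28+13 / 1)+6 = -54 / 5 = -10.80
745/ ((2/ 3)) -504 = 1227/ 2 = 613.50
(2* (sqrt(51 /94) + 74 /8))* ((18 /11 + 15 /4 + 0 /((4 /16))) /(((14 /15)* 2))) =3555* sqrt(4794) /57904 + 131535 /2464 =57.63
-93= -93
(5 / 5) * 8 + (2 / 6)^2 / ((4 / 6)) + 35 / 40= 217 / 24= 9.04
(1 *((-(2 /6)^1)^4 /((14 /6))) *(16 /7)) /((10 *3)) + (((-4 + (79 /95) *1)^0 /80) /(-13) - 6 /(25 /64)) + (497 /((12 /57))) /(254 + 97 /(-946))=-30052919156591 /4957171455600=-6.06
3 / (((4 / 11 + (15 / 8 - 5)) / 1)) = -88 / 81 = -1.09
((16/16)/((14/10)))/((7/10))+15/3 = 295/49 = 6.02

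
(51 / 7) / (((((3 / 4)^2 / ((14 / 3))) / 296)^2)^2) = 46936402440419803136 / 177147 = 264957365580110.32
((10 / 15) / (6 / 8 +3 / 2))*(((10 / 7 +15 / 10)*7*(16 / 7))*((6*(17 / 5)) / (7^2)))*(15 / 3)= 89216 / 3087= 28.90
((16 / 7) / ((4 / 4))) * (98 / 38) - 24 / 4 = -2 / 19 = -0.11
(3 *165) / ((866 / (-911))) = -450945 / 866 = -520.72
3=3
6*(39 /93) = 2.52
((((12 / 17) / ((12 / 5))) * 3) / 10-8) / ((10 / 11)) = -2959 / 340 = -8.70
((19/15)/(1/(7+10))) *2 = 646/15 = 43.07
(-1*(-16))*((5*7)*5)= 2800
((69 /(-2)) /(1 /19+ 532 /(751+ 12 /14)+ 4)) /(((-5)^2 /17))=-4.93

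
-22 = -22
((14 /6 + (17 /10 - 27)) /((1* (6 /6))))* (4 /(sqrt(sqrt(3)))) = -1378* 3^(3 /4) /45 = -69.80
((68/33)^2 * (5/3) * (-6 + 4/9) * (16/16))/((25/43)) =-1988320/29403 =-67.62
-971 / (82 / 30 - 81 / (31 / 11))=451515 / 12094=37.33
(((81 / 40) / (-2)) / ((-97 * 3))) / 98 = 27 / 760480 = 0.00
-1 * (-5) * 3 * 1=15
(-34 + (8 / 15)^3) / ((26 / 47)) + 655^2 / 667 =17032848344 / 29264625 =582.03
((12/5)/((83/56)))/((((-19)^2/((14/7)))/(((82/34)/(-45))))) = -18368/38202825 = -0.00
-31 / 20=-1.55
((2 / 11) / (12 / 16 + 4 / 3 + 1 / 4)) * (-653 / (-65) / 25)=3918 / 125125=0.03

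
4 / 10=0.40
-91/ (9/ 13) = -1183/ 9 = -131.44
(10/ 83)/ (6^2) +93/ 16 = 69511/ 11952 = 5.82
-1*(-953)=953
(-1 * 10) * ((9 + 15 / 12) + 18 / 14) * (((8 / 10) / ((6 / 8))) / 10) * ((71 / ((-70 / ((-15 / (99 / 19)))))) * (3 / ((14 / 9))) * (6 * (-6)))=47058516 / 18865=2494.49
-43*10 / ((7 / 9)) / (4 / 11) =-21285 / 14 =-1520.36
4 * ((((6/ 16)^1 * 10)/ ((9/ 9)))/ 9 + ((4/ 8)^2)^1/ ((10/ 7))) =2.37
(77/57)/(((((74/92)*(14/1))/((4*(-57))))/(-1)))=1012/37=27.35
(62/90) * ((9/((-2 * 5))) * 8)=-124/25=-4.96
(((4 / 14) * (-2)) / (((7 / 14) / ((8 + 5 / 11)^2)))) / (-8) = 8649 / 847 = 10.21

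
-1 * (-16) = 16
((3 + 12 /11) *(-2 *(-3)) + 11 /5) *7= 10297 /55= 187.22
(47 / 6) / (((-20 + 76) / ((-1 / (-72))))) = 47 / 24192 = 0.00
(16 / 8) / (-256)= -1 / 128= -0.01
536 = 536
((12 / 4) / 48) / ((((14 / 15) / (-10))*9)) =-25 / 336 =-0.07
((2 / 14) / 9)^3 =1 / 250047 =0.00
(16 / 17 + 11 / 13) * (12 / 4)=1185 / 221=5.36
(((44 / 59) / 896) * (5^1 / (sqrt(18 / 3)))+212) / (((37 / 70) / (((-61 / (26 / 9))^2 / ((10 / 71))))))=392323635 * sqrt(6) / 94445312+7939203741 / 6253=1269673.34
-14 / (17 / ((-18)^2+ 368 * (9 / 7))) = -11160 / 17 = -656.47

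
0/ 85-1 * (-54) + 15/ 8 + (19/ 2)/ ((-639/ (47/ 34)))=4853975/ 86904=55.85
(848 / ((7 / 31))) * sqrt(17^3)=446896 * sqrt(17) / 7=263228.49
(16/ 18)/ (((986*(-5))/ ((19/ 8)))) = -19/ 44370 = -0.00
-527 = -527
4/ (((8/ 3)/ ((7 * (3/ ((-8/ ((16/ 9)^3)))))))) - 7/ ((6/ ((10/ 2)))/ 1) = -4529/ 162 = -27.96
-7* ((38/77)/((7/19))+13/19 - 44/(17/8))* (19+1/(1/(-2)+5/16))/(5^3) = 44450929/3108875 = 14.30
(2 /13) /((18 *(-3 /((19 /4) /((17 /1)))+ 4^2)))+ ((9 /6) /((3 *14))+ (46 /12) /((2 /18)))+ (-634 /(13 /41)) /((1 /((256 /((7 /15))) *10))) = -224587452848 /20475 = -10968862.17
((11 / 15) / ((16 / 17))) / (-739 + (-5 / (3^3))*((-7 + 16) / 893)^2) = -8771939 / 8319738720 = -0.00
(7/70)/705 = 1/7050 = 0.00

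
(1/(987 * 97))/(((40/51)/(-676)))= -2873/319130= -0.01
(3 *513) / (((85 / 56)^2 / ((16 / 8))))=9652608 / 7225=1336.00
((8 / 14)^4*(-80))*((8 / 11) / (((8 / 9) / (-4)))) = 737280 / 26411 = 27.92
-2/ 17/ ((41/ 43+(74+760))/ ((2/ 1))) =-172/ 610351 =-0.00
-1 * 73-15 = -88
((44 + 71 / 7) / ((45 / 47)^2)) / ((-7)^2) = 1.21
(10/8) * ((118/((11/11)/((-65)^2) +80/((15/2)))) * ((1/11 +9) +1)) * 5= 2075214375/2974466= 697.68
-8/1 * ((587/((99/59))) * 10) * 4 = -11082560/99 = -111945.05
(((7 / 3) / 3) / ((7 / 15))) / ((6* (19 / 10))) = 25 / 171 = 0.15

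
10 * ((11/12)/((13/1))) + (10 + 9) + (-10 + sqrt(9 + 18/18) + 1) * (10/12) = 5 * sqrt(10)/6 + 476/39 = 14.84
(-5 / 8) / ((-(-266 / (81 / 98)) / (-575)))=232875 / 208544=1.12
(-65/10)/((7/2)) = -13/7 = -1.86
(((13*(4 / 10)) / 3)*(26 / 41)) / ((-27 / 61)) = -41236 / 16605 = -2.48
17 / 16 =1.06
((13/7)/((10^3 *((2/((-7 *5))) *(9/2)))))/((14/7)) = -13/3600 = -0.00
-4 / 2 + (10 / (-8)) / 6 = -53 / 24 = -2.21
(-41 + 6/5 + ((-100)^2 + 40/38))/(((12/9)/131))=371903367/380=978693.07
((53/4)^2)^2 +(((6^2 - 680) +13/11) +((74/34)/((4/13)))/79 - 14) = 114082401637/3781888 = 30165.46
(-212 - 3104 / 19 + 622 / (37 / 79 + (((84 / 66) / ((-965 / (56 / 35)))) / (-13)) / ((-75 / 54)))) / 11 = 11553697784598 / 133356130699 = 86.64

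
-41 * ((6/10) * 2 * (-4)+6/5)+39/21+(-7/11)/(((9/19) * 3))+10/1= 1652902/10395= 159.01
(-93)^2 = 8649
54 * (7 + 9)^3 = 221184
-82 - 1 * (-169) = 87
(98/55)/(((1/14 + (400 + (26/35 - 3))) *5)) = 1372/1531585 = 0.00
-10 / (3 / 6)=-20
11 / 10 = 1.10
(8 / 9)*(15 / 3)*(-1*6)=-80 / 3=-26.67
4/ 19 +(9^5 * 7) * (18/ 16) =70681685/ 152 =465011.09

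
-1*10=-10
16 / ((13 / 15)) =240 / 13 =18.46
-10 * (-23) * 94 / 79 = 21620 / 79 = 273.67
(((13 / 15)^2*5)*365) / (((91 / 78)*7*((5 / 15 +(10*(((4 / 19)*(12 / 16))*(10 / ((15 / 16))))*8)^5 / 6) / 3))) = 61095266726 / 897934496057509617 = 0.00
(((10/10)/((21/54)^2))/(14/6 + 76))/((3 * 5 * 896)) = 81/12896800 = 0.00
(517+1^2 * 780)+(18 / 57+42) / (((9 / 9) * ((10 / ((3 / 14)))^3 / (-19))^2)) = 2441452050784051 / 1882384000000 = 1297.00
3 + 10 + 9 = 22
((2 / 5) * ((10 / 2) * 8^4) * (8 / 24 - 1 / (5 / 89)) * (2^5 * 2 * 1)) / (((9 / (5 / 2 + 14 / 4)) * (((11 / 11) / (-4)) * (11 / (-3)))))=-1098907648 / 165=-6660046.35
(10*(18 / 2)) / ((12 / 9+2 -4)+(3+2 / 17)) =918 / 25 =36.72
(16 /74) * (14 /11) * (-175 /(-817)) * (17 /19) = 333200 /6317861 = 0.05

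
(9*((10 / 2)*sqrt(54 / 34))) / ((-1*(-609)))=45*sqrt(51) / 3451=0.09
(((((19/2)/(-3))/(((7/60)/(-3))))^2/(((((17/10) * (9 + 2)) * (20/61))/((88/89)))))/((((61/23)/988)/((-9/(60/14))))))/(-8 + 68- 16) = -2214908280/116501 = -19011.93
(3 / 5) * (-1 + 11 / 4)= 21 / 20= 1.05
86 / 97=0.89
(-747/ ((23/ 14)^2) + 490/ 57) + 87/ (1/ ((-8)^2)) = 159805630/ 30153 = 5299.83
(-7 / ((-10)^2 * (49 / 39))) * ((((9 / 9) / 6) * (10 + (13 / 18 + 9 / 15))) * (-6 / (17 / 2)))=13247 / 178500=0.07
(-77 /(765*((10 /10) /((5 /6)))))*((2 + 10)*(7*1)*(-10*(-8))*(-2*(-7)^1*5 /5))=-1207360 /153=-7891.24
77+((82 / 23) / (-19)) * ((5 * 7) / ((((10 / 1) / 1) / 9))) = 31066 / 437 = 71.09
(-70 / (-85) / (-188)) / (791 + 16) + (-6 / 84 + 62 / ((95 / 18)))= 5006492921 / 428787345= 11.68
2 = 2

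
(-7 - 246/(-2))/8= 14.50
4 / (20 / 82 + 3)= 164 / 133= 1.23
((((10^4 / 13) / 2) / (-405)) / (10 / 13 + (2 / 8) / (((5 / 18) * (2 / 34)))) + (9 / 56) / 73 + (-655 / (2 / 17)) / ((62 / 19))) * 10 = -182937468007795 / 10721759076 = -17062.26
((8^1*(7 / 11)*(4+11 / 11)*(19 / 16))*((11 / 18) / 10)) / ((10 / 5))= 133 / 144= 0.92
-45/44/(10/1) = -9/88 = -0.10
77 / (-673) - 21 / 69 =-6482 / 15479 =-0.42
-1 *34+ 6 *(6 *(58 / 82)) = -8.54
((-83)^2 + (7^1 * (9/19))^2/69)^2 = 47460516.41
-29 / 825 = -0.04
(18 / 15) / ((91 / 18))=108 / 455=0.24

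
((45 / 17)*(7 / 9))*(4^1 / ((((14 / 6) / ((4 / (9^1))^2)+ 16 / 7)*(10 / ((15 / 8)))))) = 2940 / 26843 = 0.11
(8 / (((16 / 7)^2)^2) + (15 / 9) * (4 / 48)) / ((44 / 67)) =2133883 / 3244032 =0.66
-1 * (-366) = 366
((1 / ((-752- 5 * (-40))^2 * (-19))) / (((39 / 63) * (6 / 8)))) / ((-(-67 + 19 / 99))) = -77 / 13827281312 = -0.00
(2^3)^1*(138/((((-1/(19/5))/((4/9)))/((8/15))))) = -223744/225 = -994.42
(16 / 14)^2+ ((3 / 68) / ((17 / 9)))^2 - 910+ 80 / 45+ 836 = -41792250575 / 589324176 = -70.92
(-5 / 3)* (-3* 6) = 30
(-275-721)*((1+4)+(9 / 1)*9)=-85656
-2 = -2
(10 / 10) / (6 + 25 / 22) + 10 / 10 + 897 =141008 / 157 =898.14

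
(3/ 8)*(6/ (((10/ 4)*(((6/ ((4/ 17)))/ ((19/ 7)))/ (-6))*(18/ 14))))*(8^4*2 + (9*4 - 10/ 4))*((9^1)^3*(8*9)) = -16406121672/ 85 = -193013196.14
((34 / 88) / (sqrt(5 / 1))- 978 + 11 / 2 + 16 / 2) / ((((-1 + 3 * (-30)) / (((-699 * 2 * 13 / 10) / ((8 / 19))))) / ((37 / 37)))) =-25619049 / 560 + 225777 * sqrt(5) / 61600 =-45740.11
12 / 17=0.71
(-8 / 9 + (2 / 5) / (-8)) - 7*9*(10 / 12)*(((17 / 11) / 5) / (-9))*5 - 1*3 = 10051 / 1980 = 5.08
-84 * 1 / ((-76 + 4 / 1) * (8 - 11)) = -7 / 18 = -0.39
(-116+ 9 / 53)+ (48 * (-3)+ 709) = 23806 / 53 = 449.17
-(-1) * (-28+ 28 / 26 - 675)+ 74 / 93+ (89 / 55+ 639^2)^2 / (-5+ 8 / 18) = -5487835344793524791 / 149946225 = -36598689595.51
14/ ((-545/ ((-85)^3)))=1719550/ 109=15775.69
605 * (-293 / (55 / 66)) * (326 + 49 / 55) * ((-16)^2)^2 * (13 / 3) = -98736815603712 / 5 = -19747363120742.40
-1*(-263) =263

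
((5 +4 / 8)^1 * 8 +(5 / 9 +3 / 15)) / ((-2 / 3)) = -1007 / 15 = -67.13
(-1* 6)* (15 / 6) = -15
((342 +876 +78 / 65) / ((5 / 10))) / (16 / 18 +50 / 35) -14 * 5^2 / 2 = 877.19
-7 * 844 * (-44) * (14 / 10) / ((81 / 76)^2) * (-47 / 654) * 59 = -14572640849536 / 10727235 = -1358471.30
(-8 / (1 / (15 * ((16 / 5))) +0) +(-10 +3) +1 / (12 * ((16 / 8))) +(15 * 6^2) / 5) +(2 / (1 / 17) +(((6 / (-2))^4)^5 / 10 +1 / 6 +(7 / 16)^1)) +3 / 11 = 920510426929 / 2640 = 348678192.02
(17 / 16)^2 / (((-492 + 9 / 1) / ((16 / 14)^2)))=-289 / 94668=-0.00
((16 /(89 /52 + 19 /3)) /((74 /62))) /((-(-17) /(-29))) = -2243904 /789395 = -2.84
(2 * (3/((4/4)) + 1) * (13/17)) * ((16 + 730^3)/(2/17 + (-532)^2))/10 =10114442416/12028525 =840.87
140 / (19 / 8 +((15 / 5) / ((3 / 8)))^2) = 1120 / 531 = 2.11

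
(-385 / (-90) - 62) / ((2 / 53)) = -55067 / 36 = -1529.64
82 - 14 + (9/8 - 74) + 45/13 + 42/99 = -3395/3432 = -0.99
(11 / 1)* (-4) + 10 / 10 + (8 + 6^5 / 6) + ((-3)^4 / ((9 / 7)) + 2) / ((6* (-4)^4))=1936961 / 1536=1261.04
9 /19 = 0.47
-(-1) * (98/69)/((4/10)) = 245/69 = 3.55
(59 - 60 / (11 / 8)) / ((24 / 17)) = 2873 / 264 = 10.88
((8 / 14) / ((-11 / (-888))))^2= 12616704 / 5929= 2127.96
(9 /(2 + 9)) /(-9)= -1 /11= -0.09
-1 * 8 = -8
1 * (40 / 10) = 4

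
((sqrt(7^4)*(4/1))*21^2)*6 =518616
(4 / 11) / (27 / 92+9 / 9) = 368 / 1309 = 0.28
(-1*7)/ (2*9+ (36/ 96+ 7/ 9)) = -72/ 197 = -0.37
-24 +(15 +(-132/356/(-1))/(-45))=-12026/1335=-9.01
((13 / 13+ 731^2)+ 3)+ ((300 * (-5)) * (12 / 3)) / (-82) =21911965 / 41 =534438.17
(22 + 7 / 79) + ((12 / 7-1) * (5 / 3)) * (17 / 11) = 436670 / 18249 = 23.93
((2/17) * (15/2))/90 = 1/102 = 0.01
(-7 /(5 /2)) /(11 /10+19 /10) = -14 /15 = -0.93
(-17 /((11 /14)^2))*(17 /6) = -28322 /363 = -78.02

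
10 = 10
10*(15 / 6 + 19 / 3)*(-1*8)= -2120 / 3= -706.67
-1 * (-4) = 4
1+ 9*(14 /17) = 143 /17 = 8.41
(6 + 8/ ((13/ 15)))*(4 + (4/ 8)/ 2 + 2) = 2475/ 26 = 95.19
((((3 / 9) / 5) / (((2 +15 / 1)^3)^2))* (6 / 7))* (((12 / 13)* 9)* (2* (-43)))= -0.00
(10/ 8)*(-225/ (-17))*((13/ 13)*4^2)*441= 116735.29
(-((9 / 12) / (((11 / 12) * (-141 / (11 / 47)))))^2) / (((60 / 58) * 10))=-87 / 487968100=-0.00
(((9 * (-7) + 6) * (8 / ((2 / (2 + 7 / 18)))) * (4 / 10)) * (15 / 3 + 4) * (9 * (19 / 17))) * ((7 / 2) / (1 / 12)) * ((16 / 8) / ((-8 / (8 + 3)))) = 193633902 / 85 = 2278045.91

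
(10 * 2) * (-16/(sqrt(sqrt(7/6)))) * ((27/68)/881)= -2160 * 6^(1/4) * 7^(3/4)/104839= -0.14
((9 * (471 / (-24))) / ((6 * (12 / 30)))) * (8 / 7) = -2355 / 28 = -84.11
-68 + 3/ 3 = -67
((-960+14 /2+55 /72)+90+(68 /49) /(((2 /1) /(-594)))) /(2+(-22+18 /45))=22480405 /345744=65.02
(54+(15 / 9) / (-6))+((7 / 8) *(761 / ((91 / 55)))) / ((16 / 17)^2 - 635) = 9106130701 / 171530424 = 53.09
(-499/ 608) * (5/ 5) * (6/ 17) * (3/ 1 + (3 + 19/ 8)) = -100299/ 41344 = -2.43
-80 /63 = -1.27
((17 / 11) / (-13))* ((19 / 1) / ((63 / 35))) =-1615 / 1287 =-1.25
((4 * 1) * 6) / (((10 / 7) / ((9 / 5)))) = 756 / 25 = 30.24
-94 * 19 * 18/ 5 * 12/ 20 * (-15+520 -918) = 39831372/ 25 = 1593254.88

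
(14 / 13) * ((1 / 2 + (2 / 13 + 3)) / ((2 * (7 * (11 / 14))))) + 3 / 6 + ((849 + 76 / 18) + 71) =30955025 / 33462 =925.08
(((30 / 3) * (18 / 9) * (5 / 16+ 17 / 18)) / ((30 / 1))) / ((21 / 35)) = 905 / 648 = 1.40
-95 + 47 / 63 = -5938 / 63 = -94.25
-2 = -2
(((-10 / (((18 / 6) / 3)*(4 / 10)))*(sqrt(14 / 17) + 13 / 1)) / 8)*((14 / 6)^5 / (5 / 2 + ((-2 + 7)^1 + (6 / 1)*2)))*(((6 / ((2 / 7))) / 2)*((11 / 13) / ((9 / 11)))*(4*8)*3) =-160697.08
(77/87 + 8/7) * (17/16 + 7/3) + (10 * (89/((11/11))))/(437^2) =38469031025/5582405808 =6.89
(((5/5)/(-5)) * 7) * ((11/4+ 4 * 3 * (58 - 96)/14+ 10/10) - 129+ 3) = 867/4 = 216.75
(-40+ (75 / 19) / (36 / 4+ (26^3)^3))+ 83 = 887180901146164 / 20632113980143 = 43.00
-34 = -34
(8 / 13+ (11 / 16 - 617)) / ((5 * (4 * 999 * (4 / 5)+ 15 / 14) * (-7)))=128065 / 23280504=0.01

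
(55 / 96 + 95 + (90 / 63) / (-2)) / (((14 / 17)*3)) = 1083665 / 28224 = 38.40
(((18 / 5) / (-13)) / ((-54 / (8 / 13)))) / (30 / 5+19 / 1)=8 / 63375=0.00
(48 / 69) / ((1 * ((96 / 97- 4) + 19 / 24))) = -37248 / 118795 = -0.31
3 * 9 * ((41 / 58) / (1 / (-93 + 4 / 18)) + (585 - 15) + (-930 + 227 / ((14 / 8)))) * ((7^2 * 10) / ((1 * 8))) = -113516445 / 232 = -489295.02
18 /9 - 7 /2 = -3 /2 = -1.50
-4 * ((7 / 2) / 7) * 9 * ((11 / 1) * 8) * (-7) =11088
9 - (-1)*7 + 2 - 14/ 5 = 76/ 5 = 15.20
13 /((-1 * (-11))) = 13 /11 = 1.18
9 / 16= 0.56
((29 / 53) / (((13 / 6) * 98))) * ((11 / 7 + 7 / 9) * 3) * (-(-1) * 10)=42920 / 236327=0.18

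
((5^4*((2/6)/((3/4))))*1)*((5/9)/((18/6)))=12500/243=51.44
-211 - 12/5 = -1067/5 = -213.40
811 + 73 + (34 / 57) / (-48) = 1209295 / 1368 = 883.99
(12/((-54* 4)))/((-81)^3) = 0.00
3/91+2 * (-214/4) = -9734/91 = -106.97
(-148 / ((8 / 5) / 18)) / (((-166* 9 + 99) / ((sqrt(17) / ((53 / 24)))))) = 2.23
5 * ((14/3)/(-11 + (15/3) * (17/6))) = 140/19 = 7.37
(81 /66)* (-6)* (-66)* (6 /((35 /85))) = 49572 /7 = 7081.71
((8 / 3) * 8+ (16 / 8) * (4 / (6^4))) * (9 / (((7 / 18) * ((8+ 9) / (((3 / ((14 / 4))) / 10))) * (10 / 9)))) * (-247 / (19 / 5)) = -1213407 / 8330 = -145.67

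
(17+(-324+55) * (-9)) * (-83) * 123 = -24889542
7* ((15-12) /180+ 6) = 2527 /60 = 42.12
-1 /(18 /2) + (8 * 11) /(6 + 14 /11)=1079 /90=11.99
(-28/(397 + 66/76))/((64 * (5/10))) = -133/60476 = -0.00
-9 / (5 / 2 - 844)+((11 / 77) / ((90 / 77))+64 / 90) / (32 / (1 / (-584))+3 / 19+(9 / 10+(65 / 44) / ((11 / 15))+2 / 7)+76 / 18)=6339601724 / 595235508769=0.01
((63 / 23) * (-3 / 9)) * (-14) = 294 / 23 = 12.78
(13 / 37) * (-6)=-78 / 37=-2.11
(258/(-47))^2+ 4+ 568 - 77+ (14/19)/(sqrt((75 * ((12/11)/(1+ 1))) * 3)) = 7 * sqrt(66)/855+ 1160019/2209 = 525.20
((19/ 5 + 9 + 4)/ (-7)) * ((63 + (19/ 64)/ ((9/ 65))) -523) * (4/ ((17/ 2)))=52745/ 102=517.11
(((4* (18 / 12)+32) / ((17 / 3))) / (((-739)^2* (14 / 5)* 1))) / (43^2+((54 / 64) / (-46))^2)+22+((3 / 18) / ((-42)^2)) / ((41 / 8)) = 8877427817321278598263 / 403519108057459122519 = 22.00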